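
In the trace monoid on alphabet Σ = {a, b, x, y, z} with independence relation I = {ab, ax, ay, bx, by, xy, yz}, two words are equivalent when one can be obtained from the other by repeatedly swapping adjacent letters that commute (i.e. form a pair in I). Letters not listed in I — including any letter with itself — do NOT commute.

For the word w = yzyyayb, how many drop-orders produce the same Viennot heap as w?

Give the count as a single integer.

70

piece 0:y — minimal
piece 1:z — minimal
piece 2:y rests on {0:y}
piece 3:y rests on {2:y}
piece 4:a rests on {1:z}
piece 5:y rests on {3:y}
piece 6:b rests on {1:z}
minimal pieces: {0:y, 1:z}
ways to finish when only these pieces remain (= sum over removing one remaining piece with nothing left below it):
  1 left: {4}→1  {5}→1  {6}→1
  2 left: {3,5}→1  {4,5}→2  {4,6}→2  {5,6}→2
  3 left: {1,4,6}→2  {2,3,5}→1  {3,4,5}→3  {3,5,6}→3  {4,5,6}→6
  4 left: {0,2,3,5}→1  {1,4,5,6}→8  {2,3,4,5}→4  {2,3,5,6}→4  {3,4,5,6}→12
  5 left: {0,2,3,4,5}→5  {0,2,3,5,6}→5  {1,3,4,5,6}→20  {2,3,4,5,6}→20
  placing 0:y first → 40 extensions
  placing 1:z first → 30 extensions
total linear extensions = 70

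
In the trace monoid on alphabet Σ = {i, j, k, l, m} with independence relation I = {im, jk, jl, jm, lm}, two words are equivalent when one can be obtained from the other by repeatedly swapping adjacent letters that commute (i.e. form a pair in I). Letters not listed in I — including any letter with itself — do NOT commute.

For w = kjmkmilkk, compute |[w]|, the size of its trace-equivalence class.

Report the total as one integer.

piece 0:k — minimal
piece 1:j — minimal
piece 2:m rests on {0:k}
piece 3:k rests on {2:m}
piece 4:m rests on {3:k}
piece 5:i rests on {1:j, 3:k}
piece 6:l rests on {5:i}
piece 7:k rests on {4:m, 6:l}
piece 8:k rests on {7:k}
minimal pieces: {0:k, 1:j}
ways to finish when only these pieces remain (= sum over removing one remaining piece with nothing left below it):
  1 left: {8}→1
  2 left: {7,8}→1
  3 left: {4,7,8}→1  {6,7,8}→1
  4 left: {4,6,7,8}→2  {5,6,7,8}→1
  5 left: {1,5,6,7,8}→1  {4,5,6,7,8}→3
  6 left: {1,4,5,6,7,8}→4  {3,4,5,6,7,8}→3
  7 left: {1,3,4,5,6,7,8}→7  {2,3,4,5,6,7,8}→3
  placing 0:k first → 10 extensions
  placing 1:j first → 3 extensions
total linear extensions = 13

13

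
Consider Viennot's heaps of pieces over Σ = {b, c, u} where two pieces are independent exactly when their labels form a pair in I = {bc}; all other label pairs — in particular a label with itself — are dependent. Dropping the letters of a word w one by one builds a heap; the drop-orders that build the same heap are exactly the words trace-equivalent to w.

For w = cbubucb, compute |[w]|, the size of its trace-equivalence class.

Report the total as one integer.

#0=c has no predecessor
#1=b has no predecessor
#2=u depends on [0:c, 1:b]
#3=b depends on [2:u]
#4=u depends on [3:b]
#5=c depends on [4:u]
#6=b depends on [4:u]
sources: [0:c, 1:b]
N(rest) = Σ N(rest − s) over sources s of rest; N(one piece) = 1:
  size 1 → [5]=1  [6]=1
  size 2 → [5,6]=2
  size 3 → [4,5,6]=2
  size 4 → [3,4,5,6]=2
  size 5 → [2,3,4,5,6]=2
  first=0(c) contributes 2
  first=1(b) contributes 2
|[w]| = 4

4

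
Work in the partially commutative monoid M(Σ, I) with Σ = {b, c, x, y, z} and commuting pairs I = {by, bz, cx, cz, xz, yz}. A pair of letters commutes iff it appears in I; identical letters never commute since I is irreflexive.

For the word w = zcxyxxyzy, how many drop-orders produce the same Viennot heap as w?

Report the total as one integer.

72

drop 0:z onto floor
drop 1:c onto floor
drop 2:x onto floor
drop 3:y onto {1:c, 2:x}
drop 4:x onto {3:y}
drop 5:x onto {4:x}
drop 6:y onto {5:x}
drop 7:z onto {0:z}
drop 8:y onto {6:y}
ground layer = {0:z, 1:c, 2:x}
drop-orders for the pieces not yet dropped (sum over which currently-grounded one goes next):
  1 to go: {7} 1  {8} 1
  2 to go: {0,7} 1  {6,8} 1  {7,8} 2
  3 to go: {0,7,8} 3  {5,6,8} 1  {6,7,8} 3
  4 to go: {0,6,7,8} 6  {4,5,6,8} 1  {5,6,7,8} 4
  5 to go: {0,5,6,7,8} 10  {3,4,5,6,8} 1  {4,5,6,7,8} 5
  6 to go: {0,4,5,6,7,8} 15  {1,3,4,5,6,8} 1  {2,3,4,5,6,8} 1  {3,4,5,6,7,8} 6
  7 to go: {0,3,4,5,6,7,8} 21  {1,2,3,4,5,6,8} 2  {1,3,4,5,6,7,8} 7  {2,3,4,5,6,7,8} 7
  if 0:z drops first: 16 orders
  if 1:c drops first: 28 orders
  if 2:x drops first: 28 orders
heap linearizations: 72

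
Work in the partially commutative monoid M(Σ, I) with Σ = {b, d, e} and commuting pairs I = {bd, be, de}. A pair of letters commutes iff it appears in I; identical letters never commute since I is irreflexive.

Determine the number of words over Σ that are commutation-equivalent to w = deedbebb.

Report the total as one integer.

piece 0:d — minimal
piece 1:e — minimal
piece 2:e rests on {1:e}
piece 3:d rests on {0:d}
piece 4:b — minimal
piece 5:e rests on {2:e}
piece 6:b rests on {4:b}
piece 7:b rests on {6:b}
minimal pieces: {0:d, 1:e, 4:b}
ways to finish when only these pieces remain (= sum over removing one remaining piece with nothing left below it):
  1 left: {3}→1  {5}→1  {7}→1
  2 left: {0,3}→1  {2,5}→1  {3,5}→2  {3,7}→2  {5,7}→2  {6,7}→1
  3 left: {0,3,5}→3  {0,3,7}→3  {1,2,5}→1  {2,3,5}→3  {2,5,7}→3  {3,5,7}→6  {3,6,7}→3  {4,6,7}→1  {5,6,7}→3
  4 left: {0,2,3,5}→6  {0,3,5,7}→12  {0,3,6,7}→6  {1,2,3,5}→4  {1,2,5,7}→4  {2,3,5,7}→12  {2,5,6,7}→6  {3,4,6,7}→4  {3,5,6,7}→12  {4,5,6,7}→4
  5 left: {0,1,2,3,5}→10  {0,2,3,5,7}→30  {0,3,4,6,7}→10  {0,3,5,6,7}→30  {1,2,3,5,7}→20  {1,2,5,6,7}→10  {2,3,5,6,7}→30  {2,4,5,6,7}→10  {3,4,5,6,7}→20
  6 left: {0,1,2,3,5,7}→60  {0,2,3,5,6,7}→90  {0,3,4,5,6,7}→60  {1,2,3,5,6,7}→60  {1,2,4,5,6,7}→20  {2,3,4,5,6,7}→60
  placing 0:d first → 140 extensions
  placing 1:e first → 210 extensions
  placing 4:b first → 210 extensions
total linear extensions = 560

560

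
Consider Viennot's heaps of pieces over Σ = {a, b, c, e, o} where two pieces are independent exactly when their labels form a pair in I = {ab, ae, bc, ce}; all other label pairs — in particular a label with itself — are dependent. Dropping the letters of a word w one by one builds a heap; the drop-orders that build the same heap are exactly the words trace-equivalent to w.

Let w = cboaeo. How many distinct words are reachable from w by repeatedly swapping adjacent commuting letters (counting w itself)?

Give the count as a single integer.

#0=c has no predecessor
#1=b has no predecessor
#2=o depends on [0:c, 1:b]
#3=a depends on [2:o]
#4=e depends on [2:o]
#5=o depends on [3:a, 4:e]
sources: [0:c, 1:b]
N(rest) = Σ N(rest − s) over sources s of rest; N(one piece) = 1:
  size 1 → [5]=1
  size 2 → [3,5]=1  [4,5]=1
  size 3 → [3,4,5]=2
  size 4 → [2,3,4,5]=2
  first=0(c) contributes 2
  first=1(b) contributes 2
|[w]| = 4

4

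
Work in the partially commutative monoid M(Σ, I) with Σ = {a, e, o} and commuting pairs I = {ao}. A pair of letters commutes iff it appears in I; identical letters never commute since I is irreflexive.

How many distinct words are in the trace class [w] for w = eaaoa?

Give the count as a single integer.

drop 0:e onto floor
drop 1:a onto {0:e}
drop 2:a onto {1:a}
drop 3:o onto {0:e}
drop 4:a onto {2:a}
ground layer = {0:e}
drop-orders for the pieces not yet dropped (sum over which currently-grounded one goes next):
  1 to go: {3} 1  {4} 1
  2 to go: {2,4} 1  {3,4} 2
  3 to go: {1,2,4} 1  {2,3,4} 3
  if 0:e drops first: 4 orders

4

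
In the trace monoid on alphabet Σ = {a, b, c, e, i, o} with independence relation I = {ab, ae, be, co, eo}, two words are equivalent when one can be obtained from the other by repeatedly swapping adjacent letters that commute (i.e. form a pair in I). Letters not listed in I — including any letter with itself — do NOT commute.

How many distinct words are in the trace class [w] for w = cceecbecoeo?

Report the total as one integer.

drop 0:c onto floor
drop 1:c onto {0:c}
drop 2:e onto {1:c}
drop 3:e onto {2:e}
drop 4:c onto {3:e}
drop 5:b onto {4:c}
drop 6:e onto {4:c}
drop 7:c onto {5:b, 6:e}
drop 8:o onto {5:b}
drop 9:e onto {7:c}
drop 10:o onto {8:o}
ground layer = {0:c}
drop-orders for the pieces not yet dropped (sum over which currently-grounded one goes next):
  1 to go: {9} 1  {10} 1
  2 to go: {7,9} 1  {8,10} 1  {9,10} 2
  3 to go: {6,7,9} 1  {7,9,10} 3  {8,9,10} 3
  4 to go: {6,7,9,10} 4  {7,8,9,10} 6
  5 to go: {5,7,8,9,10} 6  {6,7,8,9,10} 10
  6 to go: {5,6,7,8,9,10} 16
  7 to go: {4,5,6,7,8,9,10} 16
  8 to go: {3,4,5,6,7,8,9,10} 16
  9 to go: {2,3,4,5,6,7,8,9,10} 16
  if 0:c drops first: 16 orders

16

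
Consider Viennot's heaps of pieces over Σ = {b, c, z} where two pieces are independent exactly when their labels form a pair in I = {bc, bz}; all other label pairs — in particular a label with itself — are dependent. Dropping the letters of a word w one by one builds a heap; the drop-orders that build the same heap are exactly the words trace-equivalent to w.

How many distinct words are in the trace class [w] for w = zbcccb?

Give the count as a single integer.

#0=z has no predecessor
#1=b has no predecessor
#2=c depends on [0:z]
#3=c depends on [2:c]
#4=c depends on [3:c]
#5=b depends on [1:b]
sources: [0:z, 1:b]
N(rest) = Σ N(rest − s) over sources s of rest; N(one piece) = 1:
  size 1 → [4]=1  [5]=1
  size 2 → [1,5]=1  [3,4]=1  [4,5]=2
  size 3 → [1,4,5]=3  [2,3,4]=1  [3,4,5]=3
  size 4 → [0,2,3,4]=1  [1,3,4,5]=6  [2,3,4,5]=4
  first=0(z) contributes 10
  first=1(b) contributes 5
|[w]| = 15

15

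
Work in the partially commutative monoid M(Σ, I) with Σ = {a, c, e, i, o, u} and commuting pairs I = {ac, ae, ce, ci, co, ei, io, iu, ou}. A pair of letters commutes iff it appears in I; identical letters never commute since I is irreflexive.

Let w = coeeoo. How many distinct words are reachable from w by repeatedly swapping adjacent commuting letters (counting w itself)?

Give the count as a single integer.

#0=c has no predecessor
#1=o has no predecessor
#2=e depends on [1:o]
#3=e depends on [2:e]
#4=o depends on [3:e]
#5=o depends on [4:o]
sources: [0:c, 1:o]
N(rest) = Σ N(rest − s) over sources s of rest; N(one piece) = 1:
  size 1 → [0]=1  [5]=1
  size 2 → [0,5]=2  [4,5]=1
  size 3 → [0,4,5]=3  [3,4,5]=1
  size 4 → [0,3,4,5]=4  [2,3,4,5]=1
  first=0(c) contributes 1
  first=1(o) contributes 5
|[w]| = 6

6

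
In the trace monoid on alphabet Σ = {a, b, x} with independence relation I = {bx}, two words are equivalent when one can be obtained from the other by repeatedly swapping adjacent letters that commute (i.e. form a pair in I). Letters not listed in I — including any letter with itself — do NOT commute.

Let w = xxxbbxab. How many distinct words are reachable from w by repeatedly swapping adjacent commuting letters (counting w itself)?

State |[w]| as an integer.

15

piece 0:x — minimal
piece 1:x rests on {0:x}
piece 2:x rests on {1:x}
piece 3:b — minimal
piece 4:b rests on {3:b}
piece 5:x rests on {2:x}
piece 6:a rests on {4:b, 5:x}
piece 7:b rests on {6:a}
minimal pieces: {0:x, 3:b}
ways to finish when only these pieces remain (= sum over removing one remaining piece with nothing left below it):
  1 left: {7}→1
  2 left: {6,7}→1
  3 left: {4,6,7}→1  {5,6,7}→1
  4 left: {2,5,6,7}→1  {3,4,6,7}→1  {4,5,6,7}→2
  5 left: {1,2,5,6,7}→1  {2,4,5,6,7}→3  {3,4,5,6,7}→3
  6 left: {0,1,2,5,6,7}→1  {1,2,4,5,6,7}→4  {2,3,4,5,6,7}→6
  placing 0:x first → 10 extensions
  placing 3:b first → 5 extensions
total linear extensions = 15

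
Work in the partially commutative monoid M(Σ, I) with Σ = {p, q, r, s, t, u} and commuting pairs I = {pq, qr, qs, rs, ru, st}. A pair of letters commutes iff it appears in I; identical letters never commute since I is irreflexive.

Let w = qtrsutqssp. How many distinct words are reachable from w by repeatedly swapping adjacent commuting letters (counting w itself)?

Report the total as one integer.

drop 0:q onto floor
drop 1:t onto {0:q}
drop 2:r onto {1:t}
drop 3:s onto floor
drop 4:u onto {1:t, 3:s}
drop 5:t onto {2:r, 4:u}
drop 6:q onto {5:t}
drop 7:s onto {4:u}
drop 8:s onto {7:s}
drop 9:p onto {5:t, 8:s}
ground layer = {0:q, 3:s}
drop-orders for the pieces not yet dropped (sum over which currently-grounded one goes next):
  1 to go: {6} 1  {9} 1
  2 to go: {6,9} 2  {8,9} 1
  3 to go: {5,6,9} 2  {6,8,9} 3  {7,8,9} 1
  4 to go: {2,5,6,9} 2  {5,6,8,9} 5  {6,7,8,9} 4
  5 to go: {2,5,6,8,9} 7  {5,6,7,8,9} 9
  6 to go: {2,5,6,7,8,9} 16  {4,5,6,7,8,9} 9
  7 to go: {2,4,5,6,7,8,9} 25  {3,4,5,6,7,8,9} 9
  8 to go: {1,2,4,5,6,7,8,9} 25  {2,3,4,5,6,7,8,9} 34
  if 0:q drops first: 59 orders
  if 3:s drops first: 25 orders
heap linearizations: 84

84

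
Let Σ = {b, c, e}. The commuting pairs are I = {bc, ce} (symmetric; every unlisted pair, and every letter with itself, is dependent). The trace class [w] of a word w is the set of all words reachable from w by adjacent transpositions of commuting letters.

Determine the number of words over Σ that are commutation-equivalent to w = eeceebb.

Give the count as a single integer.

7

0(e) covers ∅
1(e) covers 0:e
2(c) covers ∅
3(e) covers 1:e
4(e) covers 3:e
5(b) covers 4:e
6(b) covers 5:b
floor of heap: 0:e, 2:c
completions by unplaced set U, small U first (add the entries for U minus each lowest piece of U):
  |U|=1: {2}:1  {6}:1
  |U|=2: {2,6}:2  {5,6}:1
  |U|=3: {2,5,6}:3  {4,5,6}:1
  |U|=4: {2,4,5,6}:4  {3,4,5,6}:1
  |U|=5: {1,3,4,5,6}:1  {2,3,4,5,6}:5
  start at 0(e): 6
  start at 2(c): 1
sum over floor = 7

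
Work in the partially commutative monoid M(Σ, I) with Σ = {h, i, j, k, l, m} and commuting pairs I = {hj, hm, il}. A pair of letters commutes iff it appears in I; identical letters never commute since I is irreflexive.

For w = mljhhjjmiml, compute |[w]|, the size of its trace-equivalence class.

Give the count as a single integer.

0(m) covers ∅
1(l) covers 0:m
2(j) covers 1:l
3(h) covers 1:l
4(h) covers 3:h
5(j) covers 2:j
6(j) covers 5:j
7(m) covers 6:j
8(i) covers 4:h, 7:m
9(m) covers 8:i
10(l) covers 9:m
floor of heap: 0:m
completions by unplaced set U, small U first (add the entries for U minus each lowest piece of U):
  |U|=1: {10}:1
  |U|=2: {9,10}:1
  |U|=3: {8,9,10}:1
  |U|=4: {4,8,9,10}:1  {7,8,9,10}:1
  |U|=5: {3,4,8,9,10}:1  {4,7,8,9,10}:2  {6,7,8,9,10}:1
  |U|=6: {3,4,7,8,9,10}:3  {4,6,7,8,9,10}:3  {5,6,7,8,9,10}:1
  |U|=7: {2,5,6,7,8,9,10}:1  {3,4,6,7,8,9,10}:6  {4,5,6,7,8,9,10}:4
  |U|=8: {2,4,5,6,7,8,9,10}:5  {3,4,5,6,7,8,9,10}:10
  |U|=9: {2,3,4,5,6,7,8,9,10}:15
  start at 0(m): 15

15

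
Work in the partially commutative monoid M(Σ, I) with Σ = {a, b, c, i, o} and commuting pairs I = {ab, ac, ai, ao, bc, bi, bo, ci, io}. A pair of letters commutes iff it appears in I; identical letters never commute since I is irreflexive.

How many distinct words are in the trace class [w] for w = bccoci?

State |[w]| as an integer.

30

drop 0:b onto floor
drop 1:c onto floor
drop 2:c onto {1:c}
drop 3:o onto {2:c}
drop 4:c onto {3:o}
drop 5:i onto floor
ground layer = {0:b, 1:c, 5:i}
drop-orders for the pieces not yet dropped (sum over which currently-grounded one goes next):
  1 to go: {0} 1  {4} 1  {5} 1
  2 to go: {0,4} 2  {0,5} 2  {3,4} 1  {4,5} 2
  3 to go: {0,3,4} 3  {0,4,5} 6  {2,3,4} 1  {3,4,5} 3
  4 to go: {0,2,3,4} 4  {0,3,4,5} 12  {1,2,3,4} 1  {2,3,4,5} 4
  if 0:b drops first: 5 orders
  if 1:c drops first: 20 orders
  if 5:i drops first: 5 orders
heap linearizations: 30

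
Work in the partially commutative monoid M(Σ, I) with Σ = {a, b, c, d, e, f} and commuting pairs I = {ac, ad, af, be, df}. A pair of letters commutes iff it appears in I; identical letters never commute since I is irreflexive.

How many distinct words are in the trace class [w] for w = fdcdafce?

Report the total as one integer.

28

drop 0:f onto floor
drop 1:d onto floor
drop 2:c onto {0:f, 1:d}
drop 3:d onto {2:c}
drop 4:a onto floor
drop 5:f onto {2:c}
drop 6:c onto {3:d, 5:f}
drop 7:e onto {4:a, 6:c}
ground layer = {0:f, 1:d, 4:a}
drop-orders for the pieces not yet dropped (sum over which currently-grounded one goes next):
  1 to go: {7} 1
  2 to go: {4,7} 1  {6,7} 1
  3 to go: {3,6,7} 1  {4,6,7} 2  {5,6,7} 1
  4 to go: {3,4,6,7} 3  {3,5,6,7} 2  {4,5,6,7} 3
  5 to go: {2,3,5,6,7} 2  {3,4,5,6,7} 8
  6 to go: {0,2,3,5,6,7} 2  {1,2,3,5,6,7} 2  {2,3,4,5,6,7} 10
  if 0:f drops first: 12 orders
  if 1:d drops first: 12 orders
  if 4:a drops first: 4 orders
heap linearizations: 28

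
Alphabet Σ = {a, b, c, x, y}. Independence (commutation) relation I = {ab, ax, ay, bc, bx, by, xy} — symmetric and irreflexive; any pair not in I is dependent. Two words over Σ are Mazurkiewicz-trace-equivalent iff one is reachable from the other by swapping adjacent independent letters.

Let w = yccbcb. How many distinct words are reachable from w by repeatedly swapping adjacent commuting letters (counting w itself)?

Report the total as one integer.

piece 0:y — minimal
piece 1:c rests on {0:y}
piece 2:c rests on {1:c}
piece 3:b — minimal
piece 4:c rests on {2:c}
piece 5:b rests on {3:b}
minimal pieces: {0:y, 3:b}
ways to finish when only these pieces remain (= sum over removing one remaining piece with nothing left below it):
  1 left: {4}→1  {5}→1
  2 left: {2,4}→1  {3,5}→1  {4,5}→2
  3 left: {1,2,4}→1  {2,4,5}→3  {3,4,5}→3
  4 left: {0,1,2,4}→1  {1,2,4,5}→4  {2,3,4,5}→6
  placing 0:y first → 10 extensions
  placing 3:b first → 5 extensions
total linear extensions = 15

15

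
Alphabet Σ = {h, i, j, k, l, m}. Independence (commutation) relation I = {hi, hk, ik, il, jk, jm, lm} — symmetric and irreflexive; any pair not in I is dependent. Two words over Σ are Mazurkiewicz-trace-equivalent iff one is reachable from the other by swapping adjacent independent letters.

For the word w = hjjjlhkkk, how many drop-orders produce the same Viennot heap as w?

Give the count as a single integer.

4

0(h) covers ∅
1(j) covers 0:h
2(j) covers 1:j
3(j) covers 2:j
4(l) covers 3:j
5(h) covers 4:l
6(k) covers 4:l
7(k) covers 6:k
8(k) covers 7:k
floor of heap: 0:h
completions by unplaced set U, small U first (add the entries for U minus each lowest piece of U):
  |U|=1: {5}:1  {8}:1
  |U|=2: {5,8}:2  {7,8}:1
  |U|=3: {5,7,8}:3  {6,7,8}:1
  |U|=4: {5,6,7,8}:4
  |U|=5: {4,5,6,7,8}:4
  |U|=6: {3,4,5,6,7,8}:4
  |U|=7: {2,3,4,5,6,7,8}:4
  start at 0(h): 4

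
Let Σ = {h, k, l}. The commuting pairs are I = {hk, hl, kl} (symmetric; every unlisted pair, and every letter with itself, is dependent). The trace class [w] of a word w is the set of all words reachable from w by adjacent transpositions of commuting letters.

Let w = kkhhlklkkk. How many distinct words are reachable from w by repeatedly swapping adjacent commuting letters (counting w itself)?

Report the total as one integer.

0(k) covers ∅
1(k) covers 0:k
2(h) covers ∅
3(h) covers 2:h
4(l) covers ∅
5(k) covers 1:k
6(l) covers 4:l
7(k) covers 5:k
8(k) covers 7:k
9(k) covers 8:k
floor of heap: 0:k, 2:h, 4:l
completions by unplaced set U, small U first (add the entries for U minus each lowest piece of U):
  |U|=1: {3}:1  {6}:1  {9}:1
  |U|=2: {2,3}:1  {3,6}:2  {3,9}:2  {4,6}:1  {6,9}:2  {8,9}:1
  |U|=3: {2,3,6}:3  {2,3,9}:3  {3,4,6}:3  {3,6,9}:6  {3,8,9}:3  {4,6,9}:3  {6,8,9}:3  {7,8,9}:1
  |U|=4: {2,3,4,6}:6  {2,3,6,9}:12  {2,3,8,9}:6  {3,4,6,9}:12  {3,6,8,9}:12  {3,7,8,9}:4  {4,6,8,9}:6  {5,7,8,9}:1  {6,7,8,9}:4
  |U|=5: {1,5,7,8,9}:1  {2,3,4,6,9}:30  {2,3,6,8,9}:30  {2,3,7,8,9}:10  {3,4,6,8,9}:30  {3,5,7,8,9}:5  {3,6,7,8,9}:20  {4,6,7,8,9}:10  {5,6,7,8,9}:5
  |U|=6: {0,1,5,7,8,9}:1  {1,3,5,7,8,9}:6  {1,5,6,7,8,9}:6  {2,3,4,6,8,9}:90  {2,3,5,7,8,9}:15  {2,3,6,7,8,9}:60  {3,4,6,7,8,9}:60  {3,5,6,7,8,9}:30  {4,5,6,7,8,9}:15
  |U|=7: {0,1,3,5,7,8,9}:7  {0,1,5,6,7,8,9}:7  {1,2,3,5,7,8,9}:21  {1,3,5,6,7,8,9}:42  {1,4,5,6,7,8,9}:21  {2,3,4,6,7,8,9}:210  {2,3,5,6,7,8,9}:105  {3,4,5,6,7,8,9}:105
  |U|=8: {0,1,2,3,5,7,8,9}:28  {0,1,3,5,6,7,8,9}:56  {0,1,4,5,6,7,8,9}:28  {1,2,3,5,6,7,8,9}:168  {1,3,4,5,6,7,8,9}:168  {2,3,4,5,6,7,8,9}:420
  start at 0(k): 756
  start at 2(h): 252
  start at 4(l): 252
sum over floor = 1260

1260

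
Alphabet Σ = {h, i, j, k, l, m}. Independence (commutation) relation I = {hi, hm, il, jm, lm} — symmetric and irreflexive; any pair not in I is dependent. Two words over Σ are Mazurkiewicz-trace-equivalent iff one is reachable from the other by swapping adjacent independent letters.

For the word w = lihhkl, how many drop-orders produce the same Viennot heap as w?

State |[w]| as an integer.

4

0(l) covers ∅
1(i) covers ∅
2(h) covers 0:l
3(h) covers 2:h
4(k) covers 1:i, 3:h
5(l) covers 4:k
floor of heap: 0:l, 1:i
completions by unplaced set U, small U first (add the entries for U minus each lowest piece of U):
  |U|=1: {5}:1
  |U|=2: {4,5}:1
  |U|=3: {1,4,5}:1  {3,4,5}:1
  |U|=4: {1,3,4,5}:2  {2,3,4,5}:1
  start at 0(l): 3
  start at 1(i): 1
sum over floor = 4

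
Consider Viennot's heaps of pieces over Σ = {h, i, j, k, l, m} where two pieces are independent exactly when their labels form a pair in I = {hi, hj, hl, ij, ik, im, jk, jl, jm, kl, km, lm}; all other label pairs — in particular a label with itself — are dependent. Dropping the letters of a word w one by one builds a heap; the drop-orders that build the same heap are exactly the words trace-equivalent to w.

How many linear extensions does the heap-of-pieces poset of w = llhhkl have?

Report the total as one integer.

20

piece 0:l — minimal
piece 1:l rests on {0:l}
piece 2:h — minimal
piece 3:h rests on {2:h}
piece 4:k rests on {3:h}
piece 5:l rests on {1:l}
minimal pieces: {0:l, 2:h}
ways to finish when only these pieces remain (= sum over removing one remaining piece with nothing left below it):
  1 left: {4}→1  {5}→1
  2 left: {1,5}→1  {3,4}→1  {4,5}→2
  3 left: {0,1,5}→1  {1,4,5}→3  {2,3,4}→1  {3,4,5}→3
  4 left: {0,1,4,5}→4  {1,3,4,5}→6  {2,3,4,5}→4
  placing 0:l first → 10 extensions
  placing 2:h first → 10 extensions
total linear extensions = 20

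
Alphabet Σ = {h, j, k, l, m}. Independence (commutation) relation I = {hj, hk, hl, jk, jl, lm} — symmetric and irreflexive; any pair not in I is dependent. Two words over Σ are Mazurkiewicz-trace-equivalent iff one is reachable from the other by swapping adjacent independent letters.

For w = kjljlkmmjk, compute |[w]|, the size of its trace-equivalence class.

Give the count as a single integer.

30

0(k) covers ∅
1(j) covers ∅
2(l) covers 0:k
3(j) covers 1:j
4(l) covers 2:l
5(k) covers 4:l
6(m) covers 3:j, 5:k
7(m) covers 6:m
8(j) covers 7:m
9(k) covers 7:m
floor of heap: 0:k, 1:j
completions by unplaced set U, small U first (add the entries for U minus each lowest piece of U):
  |U|=1: {8}:1  {9}:1
  |U|=2: {8,9}:2
  |U|=3: {7,8,9}:2
  |U|=4: {6,7,8,9}:2
  |U|=5: {3,6,7,8,9}:2  {5,6,7,8,9}:2
  |U|=6: {1,3,6,7,8,9}:2  {3,5,6,7,8,9}:4  {4,5,6,7,8,9}:2
  |U|=7: {1,3,5,6,7,8,9}:6  {2,4,5,6,7,8,9}:2  {3,4,5,6,7,8,9}:6
  |U|=8: {0,2,4,5,6,7,8,9}:2  {1,3,4,5,6,7,8,9}:12  {2,3,4,5,6,7,8,9}:8
  start at 0(k): 20
  start at 1(j): 10
sum over floor = 30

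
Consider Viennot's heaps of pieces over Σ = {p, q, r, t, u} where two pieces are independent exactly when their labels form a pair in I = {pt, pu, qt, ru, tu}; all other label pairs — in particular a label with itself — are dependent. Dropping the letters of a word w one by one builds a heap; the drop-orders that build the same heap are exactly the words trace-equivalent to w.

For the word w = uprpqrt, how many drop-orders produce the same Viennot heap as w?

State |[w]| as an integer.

4

0(u) covers ∅
1(p) covers ∅
2(r) covers 1:p
3(p) covers 2:r
4(q) covers 0:u, 3:p
5(r) covers 4:q
6(t) covers 5:r
floor of heap: 0:u, 1:p
completions by unplaced set U, small U first (add the entries for U minus each lowest piece of U):
  |U|=1: {6}:1
  |U|=2: {5,6}:1
  |U|=3: {4,5,6}:1
  |U|=4: {0,4,5,6}:1  {3,4,5,6}:1
  |U|=5: {0,3,4,5,6}:2  {2,3,4,5,6}:1
  start at 0(u): 1
  start at 1(p): 3
sum over floor = 4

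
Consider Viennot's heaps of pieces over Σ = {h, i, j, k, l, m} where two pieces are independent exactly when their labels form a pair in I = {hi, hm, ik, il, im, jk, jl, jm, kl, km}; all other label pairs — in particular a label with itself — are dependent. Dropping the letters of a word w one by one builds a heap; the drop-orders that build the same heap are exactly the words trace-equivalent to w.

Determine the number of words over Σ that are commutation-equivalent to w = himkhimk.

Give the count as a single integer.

#0=h has no predecessor
#1=i has no predecessor
#2=m has no predecessor
#3=k depends on [0:h]
#4=h depends on [3:k]
#5=i depends on [1:i]
#6=m depends on [2:m]
#7=k depends on [4:h]
sources: [0:h, 1:i, 2:m]
N(rest) = Σ N(rest − s) over sources s of rest; N(one piece) = 1:
  size 1 → [5]=1  [6]=1  [7]=1
  size 2 → [1,5]=1  [2,6]=1  [4,7]=1  [5,6]=2  [5,7]=2  [6,7]=2
  size 3 → [1,5,6]=3  [1,5,7]=3  [2,5,6]=3  [2,6,7]=3  [3,4,7]=1  [4,5,7]=3  [4,6,7]=3  [5,6,7]=6
  size 4 → [0,3,4,7]=1  [1,2,5,6]=6  [1,4,5,7]=6  [1,5,6,7]=12  [2,4,6,7]=6  [2,5,6,7]=12  [3,4,5,7]=4  [3,4,6,7]=4  [4,5,6,7]=12
  size 5 → [0,3,4,5,7]=5  [0,3,4,6,7]=5  [1,2,5,6,7]=30  [1,3,4,5,7]=10  [1,4,5,6,7]=30  [2,3,4,6,7]=10  [2,4,5,6,7]=30  [3,4,5,6,7]=20
  size 6 → [0,1,3,4,5,7]=15  [0,2,3,4,6,7]=15  [0,3,4,5,6,7]=30  [1,2,4,5,6,7]=90  [1,3,4,5,6,7]=60  [2,3,4,5,6,7]=60
  first=0(h) contributes 210
  first=1(i) contributes 105
  first=2(m) contributes 105
|[w]| = 420

420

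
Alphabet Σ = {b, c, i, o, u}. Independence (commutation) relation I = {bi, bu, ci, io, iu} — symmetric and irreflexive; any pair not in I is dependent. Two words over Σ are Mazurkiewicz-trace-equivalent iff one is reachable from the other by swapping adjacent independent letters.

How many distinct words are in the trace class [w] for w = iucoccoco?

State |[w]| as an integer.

9

0(i) covers ∅
1(u) covers ∅
2(c) covers 1:u
3(o) covers 2:c
4(c) covers 3:o
5(c) covers 4:c
6(o) covers 5:c
7(c) covers 6:o
8(o) covers 7:c
floor of heap: 0:i, 1:u
completions by unplaced set U, small U first (add the entries for U minus each lowest piece of U):
  |U|=1: {0}:1  {8}:1
  |U|=2: {0,8}:2  {7,8}:1
  |U|=3: {0,7,8}:3  {6,7,8}:1
  |U|=4: {0,6,7,8}:4  {5,6,7,8}:1
  |U|=5: {0,5,6,7,8}:5  {4,5,6,7,8}:1
  |U|=6: {0,4,5,6,7,8}:6  {3,4,5,6,7,8}:1
  |U|=7: {0,3,4,5,6,7,8}:7  {2,3,4,5,6,7,8}:1
  start at 0(i): 1
  start at 1(u): 8
sum over floor = 9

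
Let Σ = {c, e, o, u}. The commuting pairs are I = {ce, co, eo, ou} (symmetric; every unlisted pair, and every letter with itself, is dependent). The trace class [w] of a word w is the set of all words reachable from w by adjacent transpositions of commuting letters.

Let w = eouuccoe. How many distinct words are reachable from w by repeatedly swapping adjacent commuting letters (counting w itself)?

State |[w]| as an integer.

84

piece 0:e — minimal
piece 1:o — minimal
piece 2:u rests on {0:e}
piece 3:u rests on {2:u}
piece 4:c rests on {3:u}
piece 5:c rests on {4:c}
piece 6:o rests on {1:o}
piece 7:e rests on {3:u}
minimal pieces: {0:e, 1:o}
ways to finish when only these pieces remain (= sum over removing one remaining piece with nothing left below it):
  1 left: {5}→1  {6}→1  {7}→1
  2 left: {1,6}→1  {4,5}→1  {5,6}→2  {5,7}→2  {6,7}→2
  3 left: {1,5,6}→3  {1,6,7}→3  {4,5,6}→3  {4,5,7}→3  {5,6,7}→6
  4 left: {1,4,5,6}→6  {1,5,6,7}→12  {3,4,5,7}→3  {4,5,6,7}→12
  5 left: {1,4,5,6,7}→30  {2,3,4,5,7}→3  {3,4,5,6,7}→15
  6 left: {0,2,3,4,5,7}→3  {1,3,4,5,6,7}→45  {2,3,4,5,6,7}→18
  placing 0:e first → 63 extensions
  placing 1:o first → 21 extensions
total linear extensions = 84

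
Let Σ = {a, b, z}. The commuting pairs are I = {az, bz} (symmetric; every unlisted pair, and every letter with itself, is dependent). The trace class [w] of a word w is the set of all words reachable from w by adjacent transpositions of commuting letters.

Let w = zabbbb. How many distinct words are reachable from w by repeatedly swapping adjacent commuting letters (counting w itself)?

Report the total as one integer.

drop 0:z onto floor
drop 1:a onto floor
drop 2:b onto {1:a}
drop 3:b onto {2:b}
drop 4:b onto {3:b}
drop 5:b onto {4:b}
ground layer = {0:z, 1:a}
drop-orders for the pieces not yet dropped (sum over which currently-grounded one goes next):
  1 to go: {0} 1  {5} 1
  2 to go: {0,5} 2  {4,5} 1
  3 to go: {0,4,5} 3  {3,4,5} 1
  4 to go: {0,3,4,5} 4  {2,3,4,5} 1
  if 0:z drops first: 1 orders
  if 1:a drops first: 5 orders
heap linearizations: 6

6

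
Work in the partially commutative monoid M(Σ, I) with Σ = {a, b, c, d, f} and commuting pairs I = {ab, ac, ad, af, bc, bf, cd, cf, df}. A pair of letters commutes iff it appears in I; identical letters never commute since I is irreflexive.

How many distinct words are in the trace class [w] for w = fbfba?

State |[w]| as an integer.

piece 0:f — minimal
piece 1:b — minimal
piece 2:f rests on {0:f}
piece 3:b rests on {1:b}
piece 4:a — minimal
minimal pieces: {0:f, 1:b, 4:a}
ways to finish when only these pieces remain (= sum over removing one remaining piece with nothing left below it):
  1 left: {2}→1  {3}→1  {4}→1
  2 left: {0,2}→1  {1,3}→1  {2,3}→2  {2,4}→2  {3,4}→2
  3 left: {0,2,3}→3  {0,2,4}→3  {1,2,3}→3  {1,3,4}→3  {2,3,4}→6
  placing 0:f first → 12 extensions
  placing 1:b first → 12 extensions
  placing 4:a first → 6 extensions
total linear extensions = 30

30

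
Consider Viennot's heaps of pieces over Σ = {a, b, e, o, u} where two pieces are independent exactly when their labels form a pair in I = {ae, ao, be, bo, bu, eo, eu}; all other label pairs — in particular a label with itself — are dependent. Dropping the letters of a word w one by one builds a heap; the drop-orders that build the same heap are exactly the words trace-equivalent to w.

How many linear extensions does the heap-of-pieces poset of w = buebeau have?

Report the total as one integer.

63

#0=b has no predecessor
#1=u has no predecessor
#2=e has no predecessor
#3=b depends on [0:b]
#4=e depends on [2:e]
#5=a depends on [1:u, 3:b]
#6=u depends on [5:a]
sources: [0:b, 1:u, 2:e]
N(rest) = Σ N(rest − s) over sources s of rest; N(one piece) = 1:
  size 1 → [4]=1  [6]=1
  size 2 → [2,4]=1  [4,6]=2  [5,6]=1
  size 3 → [1,5,6]=1  [2,4,6]=3  [3,5,6]=1  [4,5,6]=3
  size 4 → [0,3,5,6]=1  [1,3,5,6]=2  [1,4,5,6]=4  [2,4,5,6]=6  [3,4,5,6]=4
  size 5 → [0,1,3,5,6]=3  [0,3,4,5,6]=5  [1,2,4,5,6]=10  [1,3,4,5,6]=10  [2,3,4,5,6]=10
  first=0(b) contributes 30
  first=1(u) contributes 15
  first=2(e) contributes 18
|[w]| = 63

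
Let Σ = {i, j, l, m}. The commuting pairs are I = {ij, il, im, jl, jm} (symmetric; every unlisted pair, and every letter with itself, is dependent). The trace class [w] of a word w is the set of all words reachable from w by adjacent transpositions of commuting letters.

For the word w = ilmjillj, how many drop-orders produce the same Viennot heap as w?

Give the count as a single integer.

0(i) covers ∅
1(l) covers ∅
2(m) covers 1:l
3(j) covers ∅
4(i) covers 0:i
5(l) covers 2:m
6(l) covers 5:l
7(j) covers 3:j
floor of heap: 0:i, 1:l, 3:j
completions by unplaced set U, small U first (add the entries for U minus each lowest piece of U):
  |U|=1: {4}:1  {6}:1  {7}:1
  |U|=2: {0,4}:1  {3,7}:1  {4,6}:2  {4,7}:2  {5,6}:1  {6,7}:2
  |U|=3: {0,4,6}:3  {0,4,7}:3  {2,5,6}:1  {3,4,7}:3  {3,6,7}:3  {4,5,6}:3  {4,6,7}:6  {5,6,7}:3
  |U|=4: {0,3,4,7}:6  {0,4,5,6}:6  {0,4,6,7}:12  {1,2,5,6}:1  {2,4,5,6}:4  {2,5,6,7}:4  {3,4,6,7}:12  {3,5,6,7}:6  {4,5,6,7}:12
  |U|=5: {0,2,4,5,6}:10  {0,3,4,6,7}:30  {0,4,5,6,7}:30  {1,2,4,5,6}:5  {1,2,5,6,7}:5  {2,3,5,6,7}:10  {2,4,5,6,7}:20  {3,4,5,6,7}:30
  |U|=6: {0,1,2,4,5,6}:15  {0,2,4,5,6,7}:60  {0,3,4,5,6,7}:90  {1,2,3,5,6,7}:15  {1,2,4,5,6,7}:30  {2,3,4,5,6,7}:60
  start at 0(i): 105
  start at 1(l): 210
  start at 3(j): 105
sum over floor = 420

420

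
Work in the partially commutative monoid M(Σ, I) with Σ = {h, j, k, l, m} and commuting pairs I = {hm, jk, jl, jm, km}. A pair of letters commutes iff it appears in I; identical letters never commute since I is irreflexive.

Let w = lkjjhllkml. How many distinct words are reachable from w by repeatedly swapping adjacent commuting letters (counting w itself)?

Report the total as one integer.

12

drop 0:l onto floor
drop 1:k onto {0:l}
drop 2:j onto floor
drop 3:j onto {2:j}
drop 4:h onto {1:k, 3:j}
drop 5:l onto {4:h}
drop 6:l onto {5:l}
drop 7:k onto {6:l}
drop 8:m onto {6:l}
drop 9:l onto {7:k, 8:m}
ground layer = {0:l, 2:j}
drop-orders for the pieces not yet dropped (sum over which currently-grounded one goes next):
  1 to go: {9} 1
  2 to go: {7,9} 1  {8,9} 1
  3 to go: {7,8,9} 2
  4 to go: {6,7,8,9} 2
  5 to go: {5,6,7,8,9} 2
  6 to go: {4,5,6,7,8,9} 2
  7 to go: {1,4,5,6,7,8,9} 2  {3,4,5,6,7,8,9} 2
  8 to go: {0,1,4,5,6,7,8,9} 2  {1,3,4,5,6,7,8,9} 4  {2,3,4,5,6,7,8,9} 2
  if 0:l drops first: 6 orders
  if 2:j drops first: 6 orders
heap linearizations: 12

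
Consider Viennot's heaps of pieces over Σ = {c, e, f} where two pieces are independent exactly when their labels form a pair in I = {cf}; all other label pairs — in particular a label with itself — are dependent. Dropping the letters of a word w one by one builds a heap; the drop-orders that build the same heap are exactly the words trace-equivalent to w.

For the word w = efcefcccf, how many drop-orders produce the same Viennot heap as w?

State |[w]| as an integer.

20

drop 0:e onto floor
drop 1:f onto {0:e}
drop 2:c onto {0:e}
drop 3:e onto {1:f, 2:c}
drop 4:f onto {3:e}
drop 5:c onto {3:e}
drop 6:c onto {5:c}
drop 7:c onto {6:c}
drop 8:f onto {4:f}
ground layer = {0:e}
drop-orders for the pieces not yet dropped (sum over which currently-grounded one goes next):
  1 to go: {7} 1  {8} 1
  2 to go: {4,8} 1  {6,7} 1  {7,8} 2
  3 to go: {4,7,8} 3  {5,6,7} 1  {6,7,8} 3
  4 to go: {4,6,7,8} 6  {5,6,7,8} 4
  5 to go: {4,5,6,7,8} 10
  6 to go: {3,4,5,6,7,8} 10
  7 to go: {1,3,4,5,6,7,8} 10  {2,3,4,5,6,7,8} 10
  if 0:e drops first: 20 orders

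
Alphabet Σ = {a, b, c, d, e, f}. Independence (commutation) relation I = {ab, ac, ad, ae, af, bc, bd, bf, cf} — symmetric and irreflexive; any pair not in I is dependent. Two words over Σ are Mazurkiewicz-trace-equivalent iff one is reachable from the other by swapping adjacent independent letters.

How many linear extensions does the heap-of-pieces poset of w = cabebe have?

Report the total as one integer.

0(c) covers ∅
1(a) covers ∅
2(b) covers ∅
3(e) covers 0:c, 2:b
4(b) covers 3:e
5(e) covers 4:b
floor of heap: 0:c, 1:a, 2:b
completions by unplaced set U, small U first (add the entries for U minus each lowest piece of U):
  |U|=1: {1}:1  {5}:1
  |U|=2: {1,5}:2  {4,5}:1
  |U|=3: {1,4,5}:3  {3,4,5}:1
  |U|=4: {0,3,4,5}:1  {1,3,4,5}:4  {2,3,4,5}:1
  start at 0(c): 5
  start at 1(a): 2
  start at 2(b): 5
sum over floor = 12

12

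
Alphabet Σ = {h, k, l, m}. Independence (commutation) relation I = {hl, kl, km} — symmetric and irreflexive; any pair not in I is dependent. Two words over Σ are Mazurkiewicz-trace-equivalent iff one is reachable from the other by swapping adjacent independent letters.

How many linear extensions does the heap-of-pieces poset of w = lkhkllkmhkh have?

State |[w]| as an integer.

65

#0=l has no predecessor
#1=k has no predecessor
#2=h depends on [1:k]
#3=k depends on [2:h]
#4=l depends on [0:l]
#5=l depends on [4:l]
#6=k depends on [3:k]
#7=m depends on [2:h, 5:l]
#8=h depends on [6:k, 7:m]
#9=k depends on [8:h]
#10=h depends on [9:k]
sources: [0:l, 1:k]
N(rest) = Σ N(rest − s) over sources s of rest; N(one piece) = 1:
  size 1 → [10]=1
  size 2 → [9,10]=1
  size 3 → [8,9,10]=1
  size 4 → [6,8,9,10]=1  [7,8,9,10]=1
  size 5 → [3,6,8,9,10]=1  [5,7,8,9,10]=1  [6,7,8,9,10]=2
  size 6 → [3,6,7,8,9,10]=3  [4,5,7,8,9,10]=1  [5,6,7,8,9,10]=3
  size 7 → [0,4,5,7,8,9,10]=1  [2,3,6,7,8,9,10]=3  [3,5,6,7,8,9,10]=6  [4,5,6,7,8,9,10]=4
  size 8 → [0,4,5,6,7,8,9,10]=5  [1,2,3,6,7,8,9,10]=3  [2,3,5,6,7,8,9,10]=9  [3,4,5,6,7,8,9,10]=10
  size 9 → [0,3,4,5,6,7,8,9,10]=15  [1,2,3,5,6,7,8,9,10]=12  [2,3,4,5,6,7,8,9,10]=19
  first=0(l) contributes 31
  first=1(k) contributes 34
|[w]| = 65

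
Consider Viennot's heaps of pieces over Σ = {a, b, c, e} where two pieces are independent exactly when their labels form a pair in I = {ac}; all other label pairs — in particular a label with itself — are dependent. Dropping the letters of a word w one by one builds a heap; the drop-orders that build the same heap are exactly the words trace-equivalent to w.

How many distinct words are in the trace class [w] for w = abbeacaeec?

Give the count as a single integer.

3

drop 0:a onto floor
drop 1:b onto {0:a}
drop 2:b onto {1:b}
drop 3:e onto {2:b}
drop 4:a onto {3:e}
drop 5:c onto {3:e}
drop 6:a onto {4:a}
drop 7:e onto {5:c, 6:a}
drop 8:e onto {7:e}
drop 9:c onto {8:e}
ground layer = {0:a}
drop-orders for the pieces not yet dropped (sum over which currently-grounded one goes next):
  1 to go: {9} 1
  2 to go: {8,9} 1
  3 to go: {7,8,9} 1
  4 to go: {5,7,8,9} 1  {6,7,8,9} 1
  5 to go: {4,6,7,8,9} 1  {5,6,7,8,9} 2
  6 to go: {4,5,6,7,8,9} 3
  7 to go: {3,4,5,6,7,8,9} 3
  8 to go: {2,3,4,5,6,7,8,9} 3
  if 0:a drops first: 3 orders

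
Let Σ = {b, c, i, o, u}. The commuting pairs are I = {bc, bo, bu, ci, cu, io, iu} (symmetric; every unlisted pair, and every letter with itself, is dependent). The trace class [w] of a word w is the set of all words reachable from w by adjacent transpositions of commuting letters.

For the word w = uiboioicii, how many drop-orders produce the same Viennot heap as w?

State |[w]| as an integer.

drop 0:u onto floor
drop 1:i onto floor
drop 2:b onto {1:i}
drop 3:o onto {0:u}
drop 4:i onto {2:b}
drop 5:o onto {3:o}
drop 6:i onto {4:i}
drop 7:c onto {5:o}
drop 8:i onto {6:i}
drop 9:i onto {8:i}
ground layer = {0:u, 1:i}
drop-orders for the pieces not yet dropped (sum over which currently-grounded one goes next):
  1 to go: {7} 1  {9} 1
  2 to go: {5,7} 1  {7,9} 2  {8,9} 1
  3 to go: {3,5,7} 1  {5,7,9} 3  {6,8,9} 1  {7,8,9} 3
  4 to go: {0,3,5,7} 1  {3,5,7,9} 4  {4,6,8,9} 1  {5,7,8,9} 6  {6,7,8,9} 4
  5 to go: {0,3,5,7,9} 5  {2,4,6,8,9} 1  {3,5,7,8,9} 10  {4,6,7,8,9} 5  {5,6,7,8,9} 10
  6 to go: {0,3,5,7,8,9} 15  {1,2,4,6,8,9} 1  {2,4,6,7,8,9} 6  {3,5,6,7,8,9} 20  {4,5,6,7,8,9} 15
  7 to go: {0,3,5,6,7,8,9} 35  {1,2,4,6,7,8,9} 7  {2,4,5,6,7,8,9} 21  {3,4,5,6,7,8,9} 35
  8 to go: {0,3,4,5,6,7,8,9} 70  {1,2,4,5,6,7,8,9} 28  {2,3,4,5,6,7,8,9} 56
  if 0:u drops first: 84 orders
  if 1:i drops first: 126 orders
heap linearizations: 210

210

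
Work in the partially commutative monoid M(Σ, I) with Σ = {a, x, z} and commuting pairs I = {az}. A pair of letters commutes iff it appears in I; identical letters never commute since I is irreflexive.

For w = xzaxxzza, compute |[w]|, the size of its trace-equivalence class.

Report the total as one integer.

drop 0:x onto floor
drop 1:z onto {0:x}
drop 2:a onto {0:x}
drop 3:x onto {1:z, 2:a}
drop 4:x onto {3:x}
drop 5:z onto {4:x}
drop 6:z onto {5:z}
drop 7:a onto {4:x}
ground layer = {0:x}
drop-orders for the pieces not yet dropped (sum over which currently-grounded one goes next):
  1 to go: {6} 1  {7} 1
  2 to go: {5,6} 1  {6,7} 2
  3 to go: {5,6,7} 3
  4 to go: {4,5,6,7} 3
  5 to go: {3,4,5,6,7} 3
  6 to go: {1,3,4,5,6,7} 3  {2,3,4,5,6,7} 3
  if 0:x drops first: 6 orders

6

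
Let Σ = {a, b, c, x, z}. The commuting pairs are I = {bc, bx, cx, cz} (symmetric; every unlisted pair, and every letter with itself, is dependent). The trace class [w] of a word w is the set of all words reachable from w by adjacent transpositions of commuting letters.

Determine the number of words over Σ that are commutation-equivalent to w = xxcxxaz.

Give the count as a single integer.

0(x) covers ∅
1(x) covers 0:x
2(c) covers ∅
3(x) covers 1:x
4(x) covers 3:x
5(a) covers 2:c, 4:x
6(z) covers 5:a
floor of heap: 0:x, 2:c
completions by unplaced set U, small U first (add the entries for U minus each lowest piece of U):
  |U|=1: {6}:1
  |U|=2: {5,6}:1
  |U|=3: {2,5,6}:1  {4,5,6}:1
  |U|=4: {2,4,5,6}:2  {3,4,5,6}:1
  |U|=5: {1,3,4,5,6}:1  {2,3,4,5,6}:3
  start at 0(x): 4
  start at 2(c): 1
sum over floor = 5

5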